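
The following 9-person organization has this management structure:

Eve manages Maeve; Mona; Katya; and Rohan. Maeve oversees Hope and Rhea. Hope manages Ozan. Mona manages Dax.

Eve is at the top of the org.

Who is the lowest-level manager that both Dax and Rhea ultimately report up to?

Eve

Dax's chain of managers is Mona, Eve. Rhea's chain of managers is Maeve, Eve. The first manager that appears in both chains is Eve.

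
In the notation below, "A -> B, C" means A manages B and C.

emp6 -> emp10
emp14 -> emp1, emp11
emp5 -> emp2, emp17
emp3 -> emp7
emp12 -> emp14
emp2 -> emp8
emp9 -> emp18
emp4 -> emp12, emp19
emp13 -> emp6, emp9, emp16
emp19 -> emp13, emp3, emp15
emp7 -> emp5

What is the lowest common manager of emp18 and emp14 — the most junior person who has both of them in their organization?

emp4

emp18's chain of managers is emp9, emp13, emp19, emp4. emp14's chain of managers is emp12, emp4. The first manager that appears in both chains is emp4.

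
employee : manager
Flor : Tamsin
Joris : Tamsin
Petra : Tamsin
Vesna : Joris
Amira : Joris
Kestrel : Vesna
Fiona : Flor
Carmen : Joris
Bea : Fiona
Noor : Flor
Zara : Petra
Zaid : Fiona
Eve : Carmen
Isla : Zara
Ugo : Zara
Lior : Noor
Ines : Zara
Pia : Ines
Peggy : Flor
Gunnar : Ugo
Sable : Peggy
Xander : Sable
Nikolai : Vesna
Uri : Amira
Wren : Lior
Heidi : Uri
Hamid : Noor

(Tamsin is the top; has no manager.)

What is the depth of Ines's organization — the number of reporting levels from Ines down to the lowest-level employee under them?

The longest chain under Ines runs Ines → Pia, which is 1 level below Ines.

1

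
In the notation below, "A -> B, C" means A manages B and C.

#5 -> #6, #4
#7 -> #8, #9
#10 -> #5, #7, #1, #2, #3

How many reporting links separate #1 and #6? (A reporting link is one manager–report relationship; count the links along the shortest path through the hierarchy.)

#1 is 1 level below #10, and #6 is 2 levels below #10 (their lowest common manager). The shortest path runs up from #1 to #10 and back down to #6: 1 + 2 = 3 links.

3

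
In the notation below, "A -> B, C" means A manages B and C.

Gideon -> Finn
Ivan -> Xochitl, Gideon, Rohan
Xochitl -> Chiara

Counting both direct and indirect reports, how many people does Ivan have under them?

5

Ivan directly manages Xochitl, Gideon, Rohan. Under Xochitl: Chiara (1). Under Gideon: Finn (1). Rohan has no reports. So Ivan's organization is 3 direct reports plus everyone under them: 2 + 2 + 1 = 5.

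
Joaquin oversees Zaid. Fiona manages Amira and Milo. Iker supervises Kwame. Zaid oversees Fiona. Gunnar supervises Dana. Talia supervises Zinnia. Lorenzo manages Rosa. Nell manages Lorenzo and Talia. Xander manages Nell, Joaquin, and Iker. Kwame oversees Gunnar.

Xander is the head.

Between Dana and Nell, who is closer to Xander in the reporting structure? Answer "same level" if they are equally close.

Dana is 4 levels below Xander; Nell is 1. Nell is higher.

Nell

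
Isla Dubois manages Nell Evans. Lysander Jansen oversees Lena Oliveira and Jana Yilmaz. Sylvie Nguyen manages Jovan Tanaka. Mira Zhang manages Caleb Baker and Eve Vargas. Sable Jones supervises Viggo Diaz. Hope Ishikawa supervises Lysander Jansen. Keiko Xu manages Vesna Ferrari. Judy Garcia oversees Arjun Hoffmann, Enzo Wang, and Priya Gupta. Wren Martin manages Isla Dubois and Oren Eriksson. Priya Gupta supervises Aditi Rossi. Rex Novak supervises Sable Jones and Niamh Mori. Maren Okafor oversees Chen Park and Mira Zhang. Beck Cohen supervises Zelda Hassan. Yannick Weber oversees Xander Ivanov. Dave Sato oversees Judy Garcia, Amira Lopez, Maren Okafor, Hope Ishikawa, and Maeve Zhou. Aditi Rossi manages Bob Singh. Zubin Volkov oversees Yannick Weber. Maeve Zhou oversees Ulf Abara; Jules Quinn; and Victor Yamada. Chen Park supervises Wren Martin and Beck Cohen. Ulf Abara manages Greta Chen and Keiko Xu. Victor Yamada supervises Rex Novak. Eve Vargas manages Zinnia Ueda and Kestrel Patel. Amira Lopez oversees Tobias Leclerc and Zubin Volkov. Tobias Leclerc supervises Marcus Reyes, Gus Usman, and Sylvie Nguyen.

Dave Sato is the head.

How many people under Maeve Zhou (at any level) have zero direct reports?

The people in Maeve Zhou's organization with no one reporting to them are Niamh Mori, Viggo Diaz, Jules Quinn, Vesna Ferrari, Greta Chen. That is 5.

5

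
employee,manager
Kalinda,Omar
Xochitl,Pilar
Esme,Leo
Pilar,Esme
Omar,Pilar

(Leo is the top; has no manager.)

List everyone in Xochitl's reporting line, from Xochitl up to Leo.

Xochitl reports to Pilar. Pilar reports to Esme. Esme reports to Leo. Leo is at the top.

Xochitl -> Pilar -> Esme -> Leo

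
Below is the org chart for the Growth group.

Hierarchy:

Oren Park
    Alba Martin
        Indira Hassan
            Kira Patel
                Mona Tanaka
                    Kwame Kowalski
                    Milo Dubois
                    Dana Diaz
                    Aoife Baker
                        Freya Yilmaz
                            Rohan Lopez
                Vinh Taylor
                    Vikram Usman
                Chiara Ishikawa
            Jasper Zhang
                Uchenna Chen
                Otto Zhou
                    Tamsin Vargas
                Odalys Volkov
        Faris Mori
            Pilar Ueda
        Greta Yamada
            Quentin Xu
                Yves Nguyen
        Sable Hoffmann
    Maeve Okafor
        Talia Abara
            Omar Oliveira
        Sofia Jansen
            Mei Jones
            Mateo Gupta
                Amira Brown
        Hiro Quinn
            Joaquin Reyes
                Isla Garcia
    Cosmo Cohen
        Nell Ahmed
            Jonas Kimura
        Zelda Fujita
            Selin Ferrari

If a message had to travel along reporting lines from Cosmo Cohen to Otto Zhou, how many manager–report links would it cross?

5

Cosmo Cohen is 1 level below Oren Park, and Otto Zhou is 4 levels below Oren Park (their lowest common manager). The shortest path runs up from Cosmo Cohen to Oren Park and back down to Otto Zhou: 1 + 4 = 5 links.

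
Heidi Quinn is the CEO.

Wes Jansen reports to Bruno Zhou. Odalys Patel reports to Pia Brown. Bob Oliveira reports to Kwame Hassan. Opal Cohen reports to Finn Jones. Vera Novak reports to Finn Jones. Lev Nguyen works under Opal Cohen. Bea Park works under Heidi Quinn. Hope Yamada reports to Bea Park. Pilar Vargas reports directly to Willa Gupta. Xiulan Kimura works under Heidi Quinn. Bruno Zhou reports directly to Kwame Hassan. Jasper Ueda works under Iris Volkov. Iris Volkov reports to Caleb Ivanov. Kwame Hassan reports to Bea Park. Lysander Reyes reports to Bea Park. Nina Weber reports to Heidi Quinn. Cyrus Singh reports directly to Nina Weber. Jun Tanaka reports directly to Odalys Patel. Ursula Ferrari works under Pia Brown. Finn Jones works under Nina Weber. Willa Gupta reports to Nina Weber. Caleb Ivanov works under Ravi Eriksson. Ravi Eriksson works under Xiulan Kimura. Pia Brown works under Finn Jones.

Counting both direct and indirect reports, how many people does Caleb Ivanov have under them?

Caleb Ivanov directly manages Iris Volkov. Under Iris Volkov: Jasper Ueda (1). That's 2 in total.

2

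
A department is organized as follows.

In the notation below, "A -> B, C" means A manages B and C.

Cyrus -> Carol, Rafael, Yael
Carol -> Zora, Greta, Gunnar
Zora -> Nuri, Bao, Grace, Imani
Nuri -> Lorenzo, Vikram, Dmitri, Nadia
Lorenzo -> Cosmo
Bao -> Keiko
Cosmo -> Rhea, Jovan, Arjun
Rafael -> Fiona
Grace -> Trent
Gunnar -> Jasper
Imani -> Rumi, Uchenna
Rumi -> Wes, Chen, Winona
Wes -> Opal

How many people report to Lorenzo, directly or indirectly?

4

Lorenzo directly manages Cosmo. Under Cosmo: Arjun, Jovan, Rhea (3). That's 4 in total.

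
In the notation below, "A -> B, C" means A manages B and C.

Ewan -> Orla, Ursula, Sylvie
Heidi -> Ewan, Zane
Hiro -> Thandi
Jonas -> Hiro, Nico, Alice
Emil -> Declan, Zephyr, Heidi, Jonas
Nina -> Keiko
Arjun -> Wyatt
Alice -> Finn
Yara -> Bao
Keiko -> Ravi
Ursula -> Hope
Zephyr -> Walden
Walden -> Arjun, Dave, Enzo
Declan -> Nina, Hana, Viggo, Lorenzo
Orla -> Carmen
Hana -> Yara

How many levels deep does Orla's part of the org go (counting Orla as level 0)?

The longest chain under Orla runs Orla → Carmen, which is 1 level below Orla.

1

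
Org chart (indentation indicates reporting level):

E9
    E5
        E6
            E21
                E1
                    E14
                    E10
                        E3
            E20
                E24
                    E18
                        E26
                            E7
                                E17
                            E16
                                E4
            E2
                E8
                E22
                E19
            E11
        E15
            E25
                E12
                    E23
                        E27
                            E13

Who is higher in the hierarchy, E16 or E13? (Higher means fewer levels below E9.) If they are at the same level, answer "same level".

Both E16 and E13 are 7 levels below E9.

same level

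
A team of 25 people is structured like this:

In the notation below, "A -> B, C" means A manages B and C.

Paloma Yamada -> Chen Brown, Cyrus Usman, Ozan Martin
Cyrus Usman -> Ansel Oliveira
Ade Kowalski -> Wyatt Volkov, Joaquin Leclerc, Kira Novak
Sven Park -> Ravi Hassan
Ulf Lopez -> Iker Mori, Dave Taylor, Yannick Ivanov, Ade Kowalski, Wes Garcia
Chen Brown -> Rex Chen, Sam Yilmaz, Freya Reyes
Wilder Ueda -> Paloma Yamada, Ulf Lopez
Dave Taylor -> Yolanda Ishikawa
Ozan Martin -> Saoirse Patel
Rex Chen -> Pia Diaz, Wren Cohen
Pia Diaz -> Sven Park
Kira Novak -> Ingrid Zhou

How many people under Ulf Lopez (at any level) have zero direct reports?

7

The people in Ulf Lopez's organization with no one reporting to them are Wes Garcia, Ingrid Zhou, Joaquin Leclerc, Wyatt Volkov, Yannick Ivanov, Yolanda Ishikawa, Iker Mori. That is 7.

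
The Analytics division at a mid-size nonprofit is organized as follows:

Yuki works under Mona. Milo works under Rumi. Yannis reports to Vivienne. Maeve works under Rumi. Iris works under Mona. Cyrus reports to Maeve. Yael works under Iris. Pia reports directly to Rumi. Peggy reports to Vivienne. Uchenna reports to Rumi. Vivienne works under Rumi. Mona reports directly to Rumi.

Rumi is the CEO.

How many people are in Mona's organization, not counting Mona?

Mona directly manages Iris, Yuki. Under Iris: Yael (1). Yuki has no reports. So Mona's organization is 2 direct reports plus everyone under them: 2 + 1 = 3.

3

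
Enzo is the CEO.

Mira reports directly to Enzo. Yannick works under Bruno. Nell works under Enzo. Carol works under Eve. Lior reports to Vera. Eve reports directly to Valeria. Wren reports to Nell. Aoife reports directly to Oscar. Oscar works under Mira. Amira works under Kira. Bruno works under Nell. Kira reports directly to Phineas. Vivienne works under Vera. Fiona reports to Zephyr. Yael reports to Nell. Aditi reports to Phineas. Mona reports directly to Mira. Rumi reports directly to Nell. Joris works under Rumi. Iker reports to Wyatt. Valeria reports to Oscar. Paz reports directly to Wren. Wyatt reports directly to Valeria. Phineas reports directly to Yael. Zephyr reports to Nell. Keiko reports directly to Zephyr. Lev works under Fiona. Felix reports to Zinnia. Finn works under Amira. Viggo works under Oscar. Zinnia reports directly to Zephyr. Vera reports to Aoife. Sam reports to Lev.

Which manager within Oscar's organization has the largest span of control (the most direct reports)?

Direct-report counts within Oscar's organization: Oscar has 3; Aoife has 1; Vera has 2; Valeria has 2; Wyatt has 1; Eve has 1. The largest is 3, held by Oscar.

Oscar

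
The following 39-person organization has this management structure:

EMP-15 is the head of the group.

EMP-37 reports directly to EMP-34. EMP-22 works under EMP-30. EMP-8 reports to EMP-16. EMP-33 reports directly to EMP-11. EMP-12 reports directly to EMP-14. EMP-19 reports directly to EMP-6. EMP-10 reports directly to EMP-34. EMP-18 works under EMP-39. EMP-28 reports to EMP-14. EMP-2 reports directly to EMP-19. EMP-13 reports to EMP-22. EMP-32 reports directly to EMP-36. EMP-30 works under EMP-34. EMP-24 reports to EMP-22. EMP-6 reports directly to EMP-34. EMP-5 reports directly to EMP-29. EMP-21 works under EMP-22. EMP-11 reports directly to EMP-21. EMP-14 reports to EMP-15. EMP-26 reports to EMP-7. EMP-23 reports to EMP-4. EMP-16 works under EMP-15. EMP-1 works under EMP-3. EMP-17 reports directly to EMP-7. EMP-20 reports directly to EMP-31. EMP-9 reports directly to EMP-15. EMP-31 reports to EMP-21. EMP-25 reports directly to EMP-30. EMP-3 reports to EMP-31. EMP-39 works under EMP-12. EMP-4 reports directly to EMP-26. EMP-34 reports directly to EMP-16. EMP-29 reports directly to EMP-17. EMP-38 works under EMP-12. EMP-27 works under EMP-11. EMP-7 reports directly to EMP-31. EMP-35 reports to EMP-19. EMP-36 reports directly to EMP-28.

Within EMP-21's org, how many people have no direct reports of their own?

6

The people in EMP-21's organization with no one reporting to them are EMP-33, EMP-27, EMP-1, EMP-5, EMP-23, EMP-20. That is 6.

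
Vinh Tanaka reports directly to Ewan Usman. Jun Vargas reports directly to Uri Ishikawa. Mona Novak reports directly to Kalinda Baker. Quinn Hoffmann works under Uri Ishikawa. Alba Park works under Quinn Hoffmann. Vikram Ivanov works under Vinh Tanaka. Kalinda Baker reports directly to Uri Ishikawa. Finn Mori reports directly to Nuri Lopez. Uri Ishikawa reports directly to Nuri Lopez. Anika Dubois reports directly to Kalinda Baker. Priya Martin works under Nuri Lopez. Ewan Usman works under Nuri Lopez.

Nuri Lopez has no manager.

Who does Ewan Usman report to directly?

Nuri Lopez

Ewan Usman reports directly to Nuri Lopez.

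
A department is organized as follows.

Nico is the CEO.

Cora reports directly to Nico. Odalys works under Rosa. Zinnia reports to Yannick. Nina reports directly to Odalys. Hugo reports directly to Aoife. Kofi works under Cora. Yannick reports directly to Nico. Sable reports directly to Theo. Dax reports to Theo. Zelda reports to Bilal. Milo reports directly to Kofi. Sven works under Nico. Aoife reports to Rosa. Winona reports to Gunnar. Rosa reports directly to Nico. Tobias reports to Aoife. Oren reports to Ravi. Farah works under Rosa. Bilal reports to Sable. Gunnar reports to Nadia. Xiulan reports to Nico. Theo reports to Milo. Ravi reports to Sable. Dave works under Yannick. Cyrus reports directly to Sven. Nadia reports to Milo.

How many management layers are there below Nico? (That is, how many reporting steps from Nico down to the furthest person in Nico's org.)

The longest chain under Nico runs Nico → Cora → Kofi → Milo → Theo → Sable → Bilal → Zelda, which is 7 levels below Nico.

7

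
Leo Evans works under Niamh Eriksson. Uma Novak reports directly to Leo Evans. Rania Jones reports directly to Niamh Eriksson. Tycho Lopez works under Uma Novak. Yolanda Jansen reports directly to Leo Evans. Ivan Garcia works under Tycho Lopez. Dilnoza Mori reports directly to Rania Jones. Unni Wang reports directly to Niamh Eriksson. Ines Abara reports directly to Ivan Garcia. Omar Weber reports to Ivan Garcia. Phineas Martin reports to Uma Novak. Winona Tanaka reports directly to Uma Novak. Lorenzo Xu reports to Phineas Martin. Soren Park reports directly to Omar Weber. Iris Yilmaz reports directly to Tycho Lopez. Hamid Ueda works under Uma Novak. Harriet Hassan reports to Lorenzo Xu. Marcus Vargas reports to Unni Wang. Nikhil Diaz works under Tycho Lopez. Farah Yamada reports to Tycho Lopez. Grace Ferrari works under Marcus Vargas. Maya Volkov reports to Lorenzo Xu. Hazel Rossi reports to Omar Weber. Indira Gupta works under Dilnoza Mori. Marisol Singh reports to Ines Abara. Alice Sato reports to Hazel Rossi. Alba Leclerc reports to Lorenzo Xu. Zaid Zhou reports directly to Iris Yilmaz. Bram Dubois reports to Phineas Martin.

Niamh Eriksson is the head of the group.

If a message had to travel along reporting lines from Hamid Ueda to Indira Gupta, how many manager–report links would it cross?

Hamid Ueda is 3 levels below Niamh Eriksson, and Indira Gupta is 3 levels below Niamh Eriksson (their lowest common manager). The shortest path runs up from Hamid Ueda to Niamh Eriksson and back down to Indira Gupta: 3 + 3 = 6 links.

6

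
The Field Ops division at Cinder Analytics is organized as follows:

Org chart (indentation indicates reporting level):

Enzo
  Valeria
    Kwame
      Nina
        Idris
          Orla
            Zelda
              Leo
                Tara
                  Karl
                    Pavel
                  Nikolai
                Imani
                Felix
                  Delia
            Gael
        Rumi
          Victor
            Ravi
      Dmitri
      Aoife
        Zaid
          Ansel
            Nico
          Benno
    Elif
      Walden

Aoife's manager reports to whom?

Aoife reports to Kwame, and Kwame reports to Valeria. So Aoife's skip-level manager is Valeria.

Valeria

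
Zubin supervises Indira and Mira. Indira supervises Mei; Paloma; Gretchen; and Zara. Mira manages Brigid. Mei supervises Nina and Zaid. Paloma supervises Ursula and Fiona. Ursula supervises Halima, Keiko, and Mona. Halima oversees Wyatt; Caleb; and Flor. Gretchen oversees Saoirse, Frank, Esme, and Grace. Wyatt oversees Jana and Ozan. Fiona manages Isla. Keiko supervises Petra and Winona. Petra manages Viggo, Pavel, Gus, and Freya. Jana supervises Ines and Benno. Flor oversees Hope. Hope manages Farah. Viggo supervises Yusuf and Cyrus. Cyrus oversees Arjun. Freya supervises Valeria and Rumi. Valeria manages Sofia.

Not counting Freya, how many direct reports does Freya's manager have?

Freya reports to Petra. Petra's other direct reports are Viggo, Pavel, Gus — 3 peers.

3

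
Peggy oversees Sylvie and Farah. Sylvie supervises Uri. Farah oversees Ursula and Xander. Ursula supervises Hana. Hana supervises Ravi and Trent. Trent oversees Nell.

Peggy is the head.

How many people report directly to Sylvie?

Sylvie directly manages Uri. That is 1 direct report.

1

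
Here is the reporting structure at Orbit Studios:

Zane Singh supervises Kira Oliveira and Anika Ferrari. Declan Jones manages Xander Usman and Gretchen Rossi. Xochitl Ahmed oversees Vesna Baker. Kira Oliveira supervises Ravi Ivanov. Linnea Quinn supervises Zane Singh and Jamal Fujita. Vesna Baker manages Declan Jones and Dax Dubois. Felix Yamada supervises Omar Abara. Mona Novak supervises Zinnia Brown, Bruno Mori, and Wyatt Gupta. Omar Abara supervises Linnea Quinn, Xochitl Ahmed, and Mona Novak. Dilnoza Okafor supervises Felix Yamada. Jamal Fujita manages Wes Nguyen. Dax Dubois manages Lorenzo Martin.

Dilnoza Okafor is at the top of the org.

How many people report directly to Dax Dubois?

Dax Dubois directly manages Lorenzo Martin. That is 1 direct report.

1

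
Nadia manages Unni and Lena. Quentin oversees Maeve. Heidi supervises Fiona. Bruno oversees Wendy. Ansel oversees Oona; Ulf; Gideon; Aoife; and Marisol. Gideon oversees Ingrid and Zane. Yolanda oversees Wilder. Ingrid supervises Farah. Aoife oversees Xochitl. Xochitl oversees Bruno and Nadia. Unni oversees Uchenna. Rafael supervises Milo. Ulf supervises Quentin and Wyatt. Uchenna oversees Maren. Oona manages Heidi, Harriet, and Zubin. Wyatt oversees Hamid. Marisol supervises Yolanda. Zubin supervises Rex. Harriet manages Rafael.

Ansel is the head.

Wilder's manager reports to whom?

Marisol

Wilder reports to Yolanda, and Yolanda reports to Marisol. So Wilder's skip-level manager is Marisol.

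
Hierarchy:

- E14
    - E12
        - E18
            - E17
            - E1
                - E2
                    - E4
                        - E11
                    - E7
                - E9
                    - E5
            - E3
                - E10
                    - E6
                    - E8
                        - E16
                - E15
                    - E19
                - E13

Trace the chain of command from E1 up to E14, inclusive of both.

E1 reports to E18. E18 reports to E12. E12 reports to E14. E14 is at the top.

E1 -> E18 -> E12 -> E14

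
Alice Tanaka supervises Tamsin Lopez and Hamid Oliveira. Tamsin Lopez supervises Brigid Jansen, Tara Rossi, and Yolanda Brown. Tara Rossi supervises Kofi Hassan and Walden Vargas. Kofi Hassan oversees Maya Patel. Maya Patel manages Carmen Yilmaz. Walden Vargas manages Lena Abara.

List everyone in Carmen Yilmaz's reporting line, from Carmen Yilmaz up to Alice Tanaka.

Carmen Yilmaz reports to Maya Patel. Maya Patel reports to Kofi Hassan. Kofi Hassan reports to Tara Rossi. Tara Rossi reports to Tamsin Lopez. Tamsin Lopez reports to Alice Tanaka. Alice Tanaka is at the top.

Carmen Yilmaz -> Maya Patel -> Kofi Hassan -> Tara Rossi -> Tamsin Lopez -> Alice Tanaka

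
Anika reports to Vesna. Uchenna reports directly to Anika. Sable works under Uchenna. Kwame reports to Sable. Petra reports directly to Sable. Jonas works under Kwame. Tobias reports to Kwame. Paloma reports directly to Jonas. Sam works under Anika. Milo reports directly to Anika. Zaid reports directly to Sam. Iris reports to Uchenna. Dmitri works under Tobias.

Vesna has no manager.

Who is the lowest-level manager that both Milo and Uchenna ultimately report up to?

Milo's chain of managers is Anika, Vesna. Uchenna's chain of managers is Anika, Vesna. The first manager that appears in both chains is Anika.

Anika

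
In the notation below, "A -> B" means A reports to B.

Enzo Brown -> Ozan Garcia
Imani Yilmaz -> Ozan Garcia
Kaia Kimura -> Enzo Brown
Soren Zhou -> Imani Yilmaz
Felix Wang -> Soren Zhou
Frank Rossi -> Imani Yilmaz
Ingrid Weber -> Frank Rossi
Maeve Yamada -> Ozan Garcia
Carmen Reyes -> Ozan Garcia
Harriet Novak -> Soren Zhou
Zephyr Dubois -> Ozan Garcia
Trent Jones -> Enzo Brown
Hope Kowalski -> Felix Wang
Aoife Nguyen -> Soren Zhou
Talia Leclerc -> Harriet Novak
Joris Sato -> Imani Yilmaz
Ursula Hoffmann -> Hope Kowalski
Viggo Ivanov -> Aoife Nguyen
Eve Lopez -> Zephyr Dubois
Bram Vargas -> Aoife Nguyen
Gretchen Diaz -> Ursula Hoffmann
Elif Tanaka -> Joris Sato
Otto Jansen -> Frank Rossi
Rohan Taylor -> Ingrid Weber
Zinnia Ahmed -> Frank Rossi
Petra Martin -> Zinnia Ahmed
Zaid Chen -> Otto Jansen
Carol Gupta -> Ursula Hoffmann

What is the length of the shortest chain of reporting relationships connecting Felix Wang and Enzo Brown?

4

Felix Wang is 3 levels below Ozan Garcia, and Enzo Brown is 1 level below Ozan Garcia (their lowest common manager). The shortest path runs up from Felix Wang to Ozan Garcia and back down to Enzo Brown: 3 + 1 = 4 links.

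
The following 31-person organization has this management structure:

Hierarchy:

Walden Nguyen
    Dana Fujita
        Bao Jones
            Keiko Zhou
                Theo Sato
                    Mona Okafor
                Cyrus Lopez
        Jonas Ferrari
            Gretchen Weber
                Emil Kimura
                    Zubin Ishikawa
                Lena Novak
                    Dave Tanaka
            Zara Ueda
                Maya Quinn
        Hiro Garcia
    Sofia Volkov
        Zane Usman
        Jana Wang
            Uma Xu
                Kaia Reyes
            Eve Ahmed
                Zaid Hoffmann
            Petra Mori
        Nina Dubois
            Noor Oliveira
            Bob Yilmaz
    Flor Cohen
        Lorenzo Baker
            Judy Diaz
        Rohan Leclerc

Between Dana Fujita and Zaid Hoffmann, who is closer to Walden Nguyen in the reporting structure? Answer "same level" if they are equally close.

Dana Fujita

Dana Fujita is 1 level below Walden Nguyen; Zaid Hoffmann is 4. Dana Fujita is higher.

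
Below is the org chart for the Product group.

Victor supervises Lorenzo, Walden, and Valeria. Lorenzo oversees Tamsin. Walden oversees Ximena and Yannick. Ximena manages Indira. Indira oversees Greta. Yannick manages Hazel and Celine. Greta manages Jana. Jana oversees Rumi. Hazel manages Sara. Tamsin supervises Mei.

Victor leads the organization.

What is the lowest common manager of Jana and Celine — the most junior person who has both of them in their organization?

Walden

Jana's chain of managers is Greta, Indira, Ximena, Walden, Victor. Celine's chain of managers is Yannick, Walden, Victor. The first manager that appears in both chains is Walden.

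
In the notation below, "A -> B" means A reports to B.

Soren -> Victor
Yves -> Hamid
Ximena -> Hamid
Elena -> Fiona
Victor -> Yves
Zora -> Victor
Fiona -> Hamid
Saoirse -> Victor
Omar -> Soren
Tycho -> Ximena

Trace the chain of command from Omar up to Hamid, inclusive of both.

Omar -> Soren -> Victor -> Yves -> Hamid

Omar reports to Soren. Soren reports to Victor. Victor reports to Yves. Yves reports to Hamid. Hamid is at the top.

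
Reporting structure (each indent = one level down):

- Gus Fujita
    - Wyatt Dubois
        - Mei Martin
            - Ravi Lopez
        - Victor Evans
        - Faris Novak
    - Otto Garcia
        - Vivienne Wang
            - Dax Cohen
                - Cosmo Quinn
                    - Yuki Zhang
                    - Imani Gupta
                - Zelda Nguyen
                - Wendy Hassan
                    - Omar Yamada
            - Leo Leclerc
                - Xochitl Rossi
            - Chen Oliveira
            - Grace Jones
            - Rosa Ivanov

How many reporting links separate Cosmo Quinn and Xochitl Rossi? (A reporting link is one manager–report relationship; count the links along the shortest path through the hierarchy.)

4

Cosmo Quinn is 2 levels below Vivienne Wang, and Xochitl Rossi is 2 levels below Vivienne Wang (their lowest common manager). The shortest path runs up from Cosmo Quinn to Vivienne Wang and back down to Xochitl Rossi: 2 + 2 = 4 links.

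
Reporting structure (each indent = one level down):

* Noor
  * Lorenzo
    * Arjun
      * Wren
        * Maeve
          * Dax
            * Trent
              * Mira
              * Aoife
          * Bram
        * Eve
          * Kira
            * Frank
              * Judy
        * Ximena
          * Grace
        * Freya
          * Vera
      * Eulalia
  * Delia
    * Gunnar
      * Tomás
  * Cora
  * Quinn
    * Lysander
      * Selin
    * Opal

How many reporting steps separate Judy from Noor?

Chain from Judy up to Noor: Judy → Frank → Kira → Eve → Wren → Arjun → Lorenzo → Noor. That is 7 steps up, so Judy is 7 levels below Noor.

7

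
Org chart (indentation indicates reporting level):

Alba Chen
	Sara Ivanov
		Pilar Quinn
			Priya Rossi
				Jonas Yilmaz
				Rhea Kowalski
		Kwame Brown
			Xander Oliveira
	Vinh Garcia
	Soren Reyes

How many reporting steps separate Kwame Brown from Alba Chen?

2

Chain from Kwame Brown up to Alba Chen: Kwame Brown → Sara Ivanov → Alba Chen. That is 2 steps up, so Kwame Brown is 2 levels below Alba Chen.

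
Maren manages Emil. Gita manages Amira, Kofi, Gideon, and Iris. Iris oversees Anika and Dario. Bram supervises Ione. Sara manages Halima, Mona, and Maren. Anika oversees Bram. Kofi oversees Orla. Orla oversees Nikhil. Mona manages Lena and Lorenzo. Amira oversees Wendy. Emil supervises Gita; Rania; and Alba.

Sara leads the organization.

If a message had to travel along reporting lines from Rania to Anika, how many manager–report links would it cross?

Rania is 1 level below Emil, and Anika is 3 levels below Emil (their lowest common manager). The shortest path runs up from Rania to Emil and back down to Anika: 1 + 3 = 4 links.

4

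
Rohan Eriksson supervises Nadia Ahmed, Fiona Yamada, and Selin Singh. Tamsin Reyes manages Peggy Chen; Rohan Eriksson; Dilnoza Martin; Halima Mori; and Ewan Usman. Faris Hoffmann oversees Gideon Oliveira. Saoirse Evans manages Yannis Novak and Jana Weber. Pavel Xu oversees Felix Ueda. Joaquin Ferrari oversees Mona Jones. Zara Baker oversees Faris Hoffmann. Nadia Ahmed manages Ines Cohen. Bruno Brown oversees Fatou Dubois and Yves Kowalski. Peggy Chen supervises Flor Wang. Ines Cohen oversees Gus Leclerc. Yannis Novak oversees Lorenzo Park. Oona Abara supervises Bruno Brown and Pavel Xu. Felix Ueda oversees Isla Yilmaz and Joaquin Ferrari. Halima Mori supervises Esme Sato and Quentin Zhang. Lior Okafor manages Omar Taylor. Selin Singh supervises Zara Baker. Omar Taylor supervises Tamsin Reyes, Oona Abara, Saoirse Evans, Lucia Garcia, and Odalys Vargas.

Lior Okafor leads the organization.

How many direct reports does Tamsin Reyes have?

Tamsin Reyes directly manages Peggy Chen, Rohan Eriksson, Dilnoza Martin, Halima Mori, Ewan Usman. That is 5 direct reports.

5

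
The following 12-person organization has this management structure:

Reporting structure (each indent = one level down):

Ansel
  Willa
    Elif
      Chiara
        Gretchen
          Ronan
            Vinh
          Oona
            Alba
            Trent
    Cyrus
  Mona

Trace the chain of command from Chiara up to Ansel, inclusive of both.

Chiara -> Elif -> Willa -> Ansel

Chiara reports to Elif. Elif reports to Willa. Willa reports to Ansel. Ansel is at the top.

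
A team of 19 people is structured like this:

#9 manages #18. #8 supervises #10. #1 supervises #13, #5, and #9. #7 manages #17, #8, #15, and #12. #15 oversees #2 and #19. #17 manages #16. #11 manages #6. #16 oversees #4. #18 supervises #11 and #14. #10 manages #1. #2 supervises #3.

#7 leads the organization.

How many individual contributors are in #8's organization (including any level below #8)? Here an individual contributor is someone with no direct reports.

The people in #8's organization with no one reporting to them are #13, #5, #14, #6. That is 4.

4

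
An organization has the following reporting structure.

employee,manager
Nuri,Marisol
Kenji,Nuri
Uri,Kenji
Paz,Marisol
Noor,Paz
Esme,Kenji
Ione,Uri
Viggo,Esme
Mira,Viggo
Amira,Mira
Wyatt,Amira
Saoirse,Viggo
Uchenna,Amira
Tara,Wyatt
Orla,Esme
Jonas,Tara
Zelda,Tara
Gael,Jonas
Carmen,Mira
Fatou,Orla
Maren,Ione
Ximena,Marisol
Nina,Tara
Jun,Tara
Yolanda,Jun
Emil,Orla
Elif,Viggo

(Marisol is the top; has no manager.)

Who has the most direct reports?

Direct-report counts: Marisol has 3; Paz has 1; Nuri has 1; Kenji has 2; Esme has 2; Orla has 2; Viggo has 3; Mira has 2; Amira has 2; Wyatt has 1; Tara has 4; Jun has 1; Jonas has 1; Uri has 1; Ione has 1. The largest is 4, held by Tara.

Tara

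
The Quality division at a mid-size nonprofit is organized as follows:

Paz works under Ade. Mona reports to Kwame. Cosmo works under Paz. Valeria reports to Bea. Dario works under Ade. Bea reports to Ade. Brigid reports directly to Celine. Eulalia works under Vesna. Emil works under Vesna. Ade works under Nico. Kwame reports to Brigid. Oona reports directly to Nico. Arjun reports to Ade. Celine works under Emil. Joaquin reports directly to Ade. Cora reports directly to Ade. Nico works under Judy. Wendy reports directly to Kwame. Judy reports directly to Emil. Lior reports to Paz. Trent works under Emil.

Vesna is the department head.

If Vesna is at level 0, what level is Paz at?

Chain from Paz up to Vesna: Paz → Ade → Nico → Judy → Emil → Vesna. That is 5 steps up, so Paz is 5 levels below Vesna.

5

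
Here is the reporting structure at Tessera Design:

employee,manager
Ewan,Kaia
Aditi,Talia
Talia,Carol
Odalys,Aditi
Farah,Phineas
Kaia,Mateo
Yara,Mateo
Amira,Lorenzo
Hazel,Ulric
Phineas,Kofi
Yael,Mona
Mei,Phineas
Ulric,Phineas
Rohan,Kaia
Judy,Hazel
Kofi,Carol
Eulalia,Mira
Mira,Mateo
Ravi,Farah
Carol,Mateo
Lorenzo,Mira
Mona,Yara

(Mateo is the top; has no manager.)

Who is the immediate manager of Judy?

Hazel

Judy reports directly to Hazel.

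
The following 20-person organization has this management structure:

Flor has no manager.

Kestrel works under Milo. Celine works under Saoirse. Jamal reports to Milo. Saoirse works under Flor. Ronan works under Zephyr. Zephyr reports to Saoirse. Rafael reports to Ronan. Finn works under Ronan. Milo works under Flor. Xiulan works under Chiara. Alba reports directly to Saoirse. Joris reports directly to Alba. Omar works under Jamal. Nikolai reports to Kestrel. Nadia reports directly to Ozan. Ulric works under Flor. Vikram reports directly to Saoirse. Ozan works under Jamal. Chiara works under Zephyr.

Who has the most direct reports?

Direct-report counts: Flor has 3; Milo has 2; Kestrel has 1; Jamal has 2; Ozan has 1; Saoirse has 4; Zephyr has 2; Ronan has 2; Chiara has 1; Alba has 1. The largest is 4, held by Saoirse.

Saoirse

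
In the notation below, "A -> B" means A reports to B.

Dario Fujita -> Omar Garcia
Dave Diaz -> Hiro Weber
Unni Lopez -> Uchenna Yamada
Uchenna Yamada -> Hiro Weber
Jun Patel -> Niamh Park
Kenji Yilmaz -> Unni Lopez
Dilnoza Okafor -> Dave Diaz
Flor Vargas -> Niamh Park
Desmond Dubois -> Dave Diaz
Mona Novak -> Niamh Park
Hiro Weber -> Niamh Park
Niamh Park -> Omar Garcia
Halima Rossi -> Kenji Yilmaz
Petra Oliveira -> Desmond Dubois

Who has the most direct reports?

Niamh Park

Direct-report counts: Omar Garcia has 2; Niamh Park has 4; Hiro Weber has 2; Uchenna Yamada has 1; Unni Lopez has 1; Kenji Yilmaz has 1; Dave Diaz has 2; Desmond Dubois has 1. The largest is 4, held by Niamh Park.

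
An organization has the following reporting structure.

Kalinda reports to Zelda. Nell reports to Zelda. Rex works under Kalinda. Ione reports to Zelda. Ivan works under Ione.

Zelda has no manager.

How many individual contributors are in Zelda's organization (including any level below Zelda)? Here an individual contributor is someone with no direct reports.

3

The people in Zelda's organization with no one reporting to them are Ivan, Nell, Rex. That is 3.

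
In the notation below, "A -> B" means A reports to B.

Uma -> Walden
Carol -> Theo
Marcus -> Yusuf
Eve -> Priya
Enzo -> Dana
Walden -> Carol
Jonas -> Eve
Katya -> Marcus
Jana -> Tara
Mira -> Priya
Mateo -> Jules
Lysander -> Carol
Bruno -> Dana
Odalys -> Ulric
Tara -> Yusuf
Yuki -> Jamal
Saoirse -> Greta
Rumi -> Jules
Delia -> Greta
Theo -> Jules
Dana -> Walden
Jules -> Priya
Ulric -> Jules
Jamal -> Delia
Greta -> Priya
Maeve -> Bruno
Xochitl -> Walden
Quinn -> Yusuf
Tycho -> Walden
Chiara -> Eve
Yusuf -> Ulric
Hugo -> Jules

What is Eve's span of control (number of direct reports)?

Eve directly manages Jonas, Chiara. That is 2 direct reports.

2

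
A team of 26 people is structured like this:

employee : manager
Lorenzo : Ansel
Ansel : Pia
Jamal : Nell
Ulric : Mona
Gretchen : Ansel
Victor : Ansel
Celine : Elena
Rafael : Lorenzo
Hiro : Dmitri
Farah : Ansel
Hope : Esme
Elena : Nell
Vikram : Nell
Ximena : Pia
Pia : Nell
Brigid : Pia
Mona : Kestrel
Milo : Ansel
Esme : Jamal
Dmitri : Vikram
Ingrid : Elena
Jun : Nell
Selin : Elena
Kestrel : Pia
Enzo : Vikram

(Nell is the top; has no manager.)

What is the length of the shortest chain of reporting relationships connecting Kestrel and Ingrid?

4

Kestrel is 2 levels below Nell, and Ingrid is 2 levels below Nell (their lowest common manager). The shortest path runs up from Kestrel to Nell and back down to Ingrid: 2 + 2 = 4 links.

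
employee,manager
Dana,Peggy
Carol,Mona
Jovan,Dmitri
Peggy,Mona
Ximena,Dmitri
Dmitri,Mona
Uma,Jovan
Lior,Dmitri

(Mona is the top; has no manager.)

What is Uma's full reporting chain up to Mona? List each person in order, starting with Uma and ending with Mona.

Uma -> Jovan -> Dmitri -> Mona

Uma reports to Jovan. Jovan reports to Dmitri. Dmitri reports to Mona. Mona is at the top.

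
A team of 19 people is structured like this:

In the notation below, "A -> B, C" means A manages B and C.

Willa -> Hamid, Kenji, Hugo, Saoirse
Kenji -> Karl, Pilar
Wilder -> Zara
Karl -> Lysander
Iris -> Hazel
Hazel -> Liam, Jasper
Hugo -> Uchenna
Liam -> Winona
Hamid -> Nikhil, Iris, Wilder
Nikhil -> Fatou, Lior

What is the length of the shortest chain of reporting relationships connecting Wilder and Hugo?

Wilder is 2 levels below Willa, and Hugo is 1 level below Willa (their lowest common manager). The shortest path runs up from Wilder to Willa and back down to Hugo: 2 + 1 = 3 links.

3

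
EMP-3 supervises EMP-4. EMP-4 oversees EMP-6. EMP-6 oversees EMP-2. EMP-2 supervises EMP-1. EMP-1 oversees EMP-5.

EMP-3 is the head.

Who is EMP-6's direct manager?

EMP-4

EMP-6 reports directly to EMP-4.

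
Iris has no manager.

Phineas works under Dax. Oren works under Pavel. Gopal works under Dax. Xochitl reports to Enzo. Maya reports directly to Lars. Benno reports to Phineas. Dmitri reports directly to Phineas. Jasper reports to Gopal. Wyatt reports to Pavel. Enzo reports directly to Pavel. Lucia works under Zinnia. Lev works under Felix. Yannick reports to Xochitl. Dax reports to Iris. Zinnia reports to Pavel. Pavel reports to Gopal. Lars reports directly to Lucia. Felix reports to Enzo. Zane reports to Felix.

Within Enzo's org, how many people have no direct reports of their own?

3

The people in Enzo's organization with no one reporting to them are Yannick, Zane, Lev. That is 3.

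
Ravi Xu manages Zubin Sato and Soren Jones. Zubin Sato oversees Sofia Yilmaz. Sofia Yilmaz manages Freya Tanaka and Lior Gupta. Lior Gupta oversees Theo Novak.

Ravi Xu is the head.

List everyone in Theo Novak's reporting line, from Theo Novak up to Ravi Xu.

Theo Novak reports to Lior Gupta. Lior Gupta reports to Sofia Yilmaz. Sofia Yilmaz reports to Zubin Sato. Zubin Sato reports to Ravi Xu. Ravi Xu is at the top.

Theo Novak -> Lior Gupta -> Sofia Yilmaz -> Zubin Sato -> Ravi Xu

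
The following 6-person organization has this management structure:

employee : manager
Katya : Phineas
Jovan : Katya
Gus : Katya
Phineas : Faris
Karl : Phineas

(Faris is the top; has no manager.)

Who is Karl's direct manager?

Karl reports directly to Phineas.

Phineas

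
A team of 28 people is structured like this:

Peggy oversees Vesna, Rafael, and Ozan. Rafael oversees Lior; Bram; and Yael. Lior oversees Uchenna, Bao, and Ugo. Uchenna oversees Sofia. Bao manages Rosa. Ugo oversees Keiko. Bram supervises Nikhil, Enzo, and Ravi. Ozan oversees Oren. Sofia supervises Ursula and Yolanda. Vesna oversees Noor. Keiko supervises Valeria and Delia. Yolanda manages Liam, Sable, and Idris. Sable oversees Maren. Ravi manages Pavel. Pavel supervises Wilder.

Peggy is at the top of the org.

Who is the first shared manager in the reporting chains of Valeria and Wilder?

Rafael

Valeria's chain of managers is Keiko, Ugo, Lior, Rafael, Peggy. Wilder's chain of managers is Pavel, Ravi, Bram, Rafael, Peggy. The first manager that appears in both chains is Rafael.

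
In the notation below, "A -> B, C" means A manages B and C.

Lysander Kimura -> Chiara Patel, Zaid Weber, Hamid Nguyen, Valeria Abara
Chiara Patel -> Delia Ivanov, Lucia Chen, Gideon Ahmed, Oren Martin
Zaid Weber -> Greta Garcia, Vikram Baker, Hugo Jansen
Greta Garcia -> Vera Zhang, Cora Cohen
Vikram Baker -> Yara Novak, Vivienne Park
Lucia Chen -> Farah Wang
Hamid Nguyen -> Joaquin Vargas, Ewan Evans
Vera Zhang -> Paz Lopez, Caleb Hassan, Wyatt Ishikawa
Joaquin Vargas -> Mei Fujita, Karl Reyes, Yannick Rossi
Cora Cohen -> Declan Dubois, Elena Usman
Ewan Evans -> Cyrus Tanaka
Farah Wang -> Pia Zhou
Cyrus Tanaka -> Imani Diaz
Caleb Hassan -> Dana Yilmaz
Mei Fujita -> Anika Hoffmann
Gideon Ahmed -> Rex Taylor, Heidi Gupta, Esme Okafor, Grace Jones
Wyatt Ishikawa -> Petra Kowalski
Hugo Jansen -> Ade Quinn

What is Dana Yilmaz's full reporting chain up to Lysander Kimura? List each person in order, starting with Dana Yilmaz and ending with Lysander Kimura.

Dana Yilmaz -> Caleb Hassan -> Vera Zhang -> Greta Garcia -> Zaid Weber -> Lysander Kimura

Dana Yilmaz reports to Caleb Hassan. Caleb Hassan reports to Vera Zhang. Vera Zhang reports to Greta Garcia. Greta Garcia reports to Zaid Weber. Zaid Weber reports to Lysander Kimura. Lysander Kimura is at the top.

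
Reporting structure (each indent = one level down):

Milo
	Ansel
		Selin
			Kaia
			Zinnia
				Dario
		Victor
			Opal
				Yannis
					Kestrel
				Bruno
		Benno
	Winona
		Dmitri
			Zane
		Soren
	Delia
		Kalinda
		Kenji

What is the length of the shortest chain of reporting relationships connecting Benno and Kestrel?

5

Benno is 1 level below Ansel, and Kestrel is 4 levels below Ansel (their lowest common manager). The shortest path runs up from Benno to Ansel and back down to Kestrel: 1 + 4 = 5 links.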